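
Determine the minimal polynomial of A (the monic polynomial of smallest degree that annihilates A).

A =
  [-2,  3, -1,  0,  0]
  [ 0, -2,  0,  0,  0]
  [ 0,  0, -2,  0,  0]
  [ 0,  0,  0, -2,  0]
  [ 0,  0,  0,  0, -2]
x^2 + 4*x + 4

The characteristic polynomial is χ_A(x) = (x + 2)^5, so the eigenvalues are known. The minimal polynomial is
  m_A(x) = Π_λ (x − λ)^{k_λ}
where k_λ is the size of the *largest* Jordan block for λ (equivalently, the smallest k with (A − λI)^k v = 0 for every generalised eigenvector v of λ).

  λ = -2: largest Jordan block has size 2, contributing (x + 2)^2

So m_A(x) = (x + 2)^2 = x^2 + 4*x + 4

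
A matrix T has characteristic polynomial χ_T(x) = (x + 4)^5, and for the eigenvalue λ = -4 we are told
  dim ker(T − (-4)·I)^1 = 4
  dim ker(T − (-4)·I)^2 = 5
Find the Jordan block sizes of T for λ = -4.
Block sizes for λ = -4: [2, 1, 1, 1]

From the dimensions of kernels of powers, the number of Jordan blocks of size at least j is d_j − d_{j−1} where d_j = dim ker(N^j) (with d_0 = 0). Computing the differences gives [4, 1].
The number of blocks of size exactly k is (#blocks of size ≥ k) − (#blocks of size ≥ k + 1), so the partition is: 3 block(s) of size 1, 1 block(s) of size 2.
In nonincreasing order the block sizes are [2, 1, 1, 1].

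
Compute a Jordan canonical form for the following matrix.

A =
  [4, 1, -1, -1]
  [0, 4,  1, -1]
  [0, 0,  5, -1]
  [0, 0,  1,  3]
J_3(4) ⊕ J_1(4)

The characteristic polynomial is
  det(x·I − A) = x^4 - 16*x^3 + 96*x^2 - 256*x + 256 = (x - 4)^4

Eigenvalues and multiplicities (the geometric multiplicity of λ is n − rank(A − λI), which equals the number of Jordan blocks for λ):
  λ = 4: algebraic multiplicity = 4, geometric multiplicity = 2

Determining the block sizes for each eigenvalue:
  λ = 4: with am = 4 and gm = 2, the partition is not yet determined (e.g. several partitions of 4 into 2 parts exist). Let N = A − (4)·I. Computing rank(N^1) = 2, rank(N^2) = 1, rank(N^3) = 0; the number of blocks of size ≥ j is rank(N^{j−1}) − rank(N^j), giving [2, 1, 1]. So we have 1 block(s) of size 3, 1 block(s) of size 1 → block sizes [3, 1]

Assembling the blocks gives a Jordan form
J =
  [4, 1, 0, 0]
  [0, 4, 1, 0]
  [0, 0, 4, 0]
  [0, 0, 0, 4]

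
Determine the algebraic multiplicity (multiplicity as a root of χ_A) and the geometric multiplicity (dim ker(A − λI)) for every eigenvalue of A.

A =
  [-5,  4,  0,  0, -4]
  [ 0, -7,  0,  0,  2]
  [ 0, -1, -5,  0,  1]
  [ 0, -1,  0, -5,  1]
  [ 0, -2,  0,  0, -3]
λ = -5: alg = 5, geom = 4

Step 1 — factor the characteristic polynomial to read off the algebraic multiplicities:
  χ_A(x) = (x + 5)^5

Step 2 — compute geometric multiplicities via the rank-nullity identity g(λ) = n − rank(A − λI):
  rank(A − (-5)·I) = 1, so dim ker(A − (-5)·I) = n − 1 = 4

Summary:
  λ = -5: algebraic multiplicity = 5, geometric multiplicity = 4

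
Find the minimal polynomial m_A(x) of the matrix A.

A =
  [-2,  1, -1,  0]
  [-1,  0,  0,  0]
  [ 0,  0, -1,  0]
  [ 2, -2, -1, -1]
x^3 + 3*x^2 + 3*x + 1

The characteristic polynomial is χ_A(x) = (x + 1)^4, so the eigenvalues are known. The minimal polynomial is
  m_A(x) = Π_λ (x − λ)^{k_λ}
where k_λ is the size of the *largest* Jordan block for λ (equivalently, the smallest k with (A − λI)^k v = 0 for every generalised eigenvector v of λ).

  λ = -1: largest Jordan block has size 3, contributing (x + 1)^3

So m_A(x) = (x + 1)^3 = x^3 + 3*x^2 + 3*x + 1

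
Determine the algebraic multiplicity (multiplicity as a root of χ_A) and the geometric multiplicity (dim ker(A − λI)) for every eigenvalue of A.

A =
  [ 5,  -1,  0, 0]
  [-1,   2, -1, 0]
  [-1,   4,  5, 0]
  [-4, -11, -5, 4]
λ = 4: alg = 4, geom = 2

Step 1 — factor the characteristic polynomial to read off the algebraic multiplicities:
  χ_A(x) = (x - 4)^4

Step 2 — compute geometric multiplicities via the rank-nullity identity g(λ) = n − rank(A − λI):
  rank(A − (4)·I) = 2, so dim ker(A − (4)·I) = n − 2 = 2

Summary:
  λ = 4: algebraic multiplicity = 4, geometric multiplicity = 2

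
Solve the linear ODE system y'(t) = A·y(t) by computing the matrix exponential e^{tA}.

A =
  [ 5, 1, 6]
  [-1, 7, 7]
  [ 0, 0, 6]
e^{tA} =
  [-t*exp(6*t) + exp(6*t), t*exp(6*t), t^2*exp(6*t)/2 + 6*t*exp(6*t)]
  [-t*exp(6*t), t*exp(6*t) + exp(6*t), t^2*exp(6*t)/2 + 7*t*exp(6*t)]
  [0, 0, exp(6*t)]

Strategy: write A = P · J · P⁻¹ where J is a Jordan canonical form, so e^{tA} = P · e^{tJ} · P⁻¹, and e^{tJ} can be computed block-by-block.

A has Jordan form
J =
  [6, 1, 0]
  [0, 6, 1]
  [0, 0, 6]
(up to reordering of blocks).

Per-block formulas:
  For a 3×3 Jordan block J_3(6): exp(t · J_3(6)) = e^(6t)·(I + t·N + (t^2/2)·N^2), where N is the 3×3 nilpotent shift.

After assembling e^{tJ} and conjugating by P, we get:

e^{tA} =
  [-t*exp(6*t) + exp(6*t), t*exp(6*t), t^2*exp(6*t)/2 + 6*t*exp(6*t)]
  [-t*exp(6*t), t*exp(6*t) + exp(6*t), t^2*exp(6*t)/2 + 7*t*exp(6*t)]
  [0, 0, exp(6*t)]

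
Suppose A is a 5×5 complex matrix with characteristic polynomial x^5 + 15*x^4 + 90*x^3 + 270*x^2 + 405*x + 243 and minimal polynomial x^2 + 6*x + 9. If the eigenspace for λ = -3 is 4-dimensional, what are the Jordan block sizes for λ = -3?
Block sizes for λ = -3: [2, 1, 1, 1]

Step 1 — from the characteristic polynomial, algebraic multiplicity of λ = -3 is 5. From dim ker(A − (-3)·I) = 4, there are exactly 4 Jordan blocks for λ = -3.
Step 2 — from the minimal polynomial, the factor (x + 3)^2 tells us the largest block for λ = -3 has size 2.
Step 3 — with total size 5, 4 blocks, and largest block 2, the block sizes (in nonincreasing order) are [2, 1, 1, 1].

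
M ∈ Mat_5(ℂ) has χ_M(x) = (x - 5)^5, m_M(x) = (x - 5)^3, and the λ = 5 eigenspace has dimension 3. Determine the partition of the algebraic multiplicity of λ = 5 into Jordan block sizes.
Block sizes for λ = 5: [3, 1, 1]

Step 1 — from the characteristic polynomial, algebraic multiplicity of λ = 5 is 5. From dim ker(M − (5)·I) = 3, there are exactly 3 Jordan blocks for λ = 5.
Step 2 — from the minimal polynomial, the factor (x − 5)^3 tells us the largest block for λ = 5 has size 3.
Step 3 — with total size 5, 3 blocks, and largest block 3, the block sizes (in nonincreasing order) are [3, 1, 1].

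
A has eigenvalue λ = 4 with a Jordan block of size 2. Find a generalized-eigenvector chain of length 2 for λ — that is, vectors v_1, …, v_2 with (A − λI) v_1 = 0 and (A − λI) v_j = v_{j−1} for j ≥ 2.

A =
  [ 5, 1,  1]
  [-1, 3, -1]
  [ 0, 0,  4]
A Jordan chain for λ = 4 of length 2:
v_1 = (1, -1, 0)ᵀ
v_2 = (1, 0, 0)ᵀ

Let N = A − (4)·I. We want v_2 with N^2 v_2 = 0 but N^1 v_2 ≠ 0; then v_{j-1} := N · v_j for j = 2, …, 2.

Pick v_2 = (1, 0, 0)ᵀ.
Then v_1 = N · v_2 = (1, -1, 0)ᵀ.

Sanity check: (A − (4)·I) v_1 = (0, 0, 0)ᵀ = 0. ✓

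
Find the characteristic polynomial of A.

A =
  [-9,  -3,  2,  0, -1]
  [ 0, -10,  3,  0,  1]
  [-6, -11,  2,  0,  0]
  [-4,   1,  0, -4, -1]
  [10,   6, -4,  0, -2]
x^5 + 23*x^4 + 211*x^3 + 965*x^2 + 2200*x + 2000

Expanding det(x·I − A) (e.g. by cofactor expansion or by noting that A is similar to its Jordan form J, which has the same characteristic polynomial as A) gives
  χ_A(x) = x^5 + 23*x^4 + 211*x^3 + 965*x^2 + 2200*x + 2000
which factors as (x + 4)^2*(x + 5)^3. The eigenvalues (with algebraic multiplicities) are λ = -5 with multiplicity 3, λ = -4 with multiplicity 2.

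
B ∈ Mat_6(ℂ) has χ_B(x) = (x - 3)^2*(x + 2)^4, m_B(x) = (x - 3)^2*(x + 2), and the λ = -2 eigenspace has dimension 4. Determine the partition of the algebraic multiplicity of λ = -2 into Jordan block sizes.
Block sizes for λ = -2: [1, 1, 1, 1]

Step 1 — from the characteristic polynomial, algebraic multiplicity of λ = -2 is 4. From dim ker(B − (-2)·I) = 4, there are exactly 4 Jordan blocks for λ = -2.
Step 2 — from the minimal polynomial, the factor (x + 2) tells us the largest block for λ = -2 has size 1.
Step 3 — with total size 4, 4 blocks, and largest block 1, the block sizes (in nonincreasing order) are [1, 1, 1, 1].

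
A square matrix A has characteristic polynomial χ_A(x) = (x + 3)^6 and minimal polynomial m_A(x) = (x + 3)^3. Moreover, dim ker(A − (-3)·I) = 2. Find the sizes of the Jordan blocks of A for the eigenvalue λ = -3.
Block sizes for λ = -3: [3, 3]

Step 1 — from the characteristic polynomial, algebraic multiplicity of λ = -3 is 6. From dim ker(A − (-3)·I) = 2, there are exactly 2 Jordan blocks for λ = -3.
Step 2 — from the minimal polynomial, the factor (x + 3)^3 tells us the largest block for λ = -3 has size 3.
Step 3 — with total size 6, 2 blocks, and largest block 3, the block sizes (in nonincreasing order) are [3, 3].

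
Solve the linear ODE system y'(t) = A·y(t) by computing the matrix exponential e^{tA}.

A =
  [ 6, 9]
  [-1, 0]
e^{tA} =
  [3*t*exp(3*t) + exp(3*t), 9*t*exp(3*t)]
  [-t*exp(3*t), -3*t*exp(3*t) + exp(3*t)]

Strategy: write A = P · J · P⁻¹ where J is a Jordan canonical form, so e^{tA} = P · e^{tJ} · P⁻¹, and e^{tJ} can be computed block-by-block.

A has Jordan form
J =
  [3, 1]
  [0, 3]
(up to reordering of blocks).

Per-block formulas:
  For a 2×2 Jordan block J_2(3): exp(t · J_2(3)) = e^(3t)·(I + t·N), where N is the 2×2 nilpotent shift.

After assembling e^{tJ} and conjugating by P, we get:

e^{tA} =
  [3*t*exp(3*t) + exp(3*t), 9*t*exp(3*t)]
  [-t*exp(3*t), -3*t*exp(3*t) + exp(3*t)]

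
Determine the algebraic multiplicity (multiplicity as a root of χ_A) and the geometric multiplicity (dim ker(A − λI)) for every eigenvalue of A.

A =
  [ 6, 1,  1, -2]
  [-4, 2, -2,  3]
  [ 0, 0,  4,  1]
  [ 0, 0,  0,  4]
λ = 4: alg = 4, geom = 2

Step 1 — factor the characteristic polynomial to read off the algebraic multiplicities:
  χ_A(x) = (x - 4)^4

Step 2 — compute geometric multiplicities via the rank-nullity identity g(λ) = n − rank(A − λI):
  rank(A − (4)·I) = 2, so dim ker(A − (4)·I) = n − 2 = 2

Summary:
  λ = 4: algebraic multiplicity = 4, geometric multiplicity = 2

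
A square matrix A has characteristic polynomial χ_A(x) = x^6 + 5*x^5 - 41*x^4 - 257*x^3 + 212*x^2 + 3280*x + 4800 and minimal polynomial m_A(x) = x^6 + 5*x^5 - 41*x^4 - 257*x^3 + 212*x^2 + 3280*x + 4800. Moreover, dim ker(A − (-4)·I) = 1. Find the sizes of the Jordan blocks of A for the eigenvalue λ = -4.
Block sizes for λ = -4: [3]

Step 1 — from the characteristic polynomial, algebraic multiplicity of λ = -4 is 3. From dim ker(A − (-4)·I) = 1, there are exactly 1 Jordan blocks for λ = -4.
Step 2 — from the minimal polynomial, the factor (x + 4)^3 tells us the largest block for λ = -4 has size 3.
Step 3 — with total size 3, 1 blocks, and largest block 3, the block sizes (in nonincreasing order) are [3].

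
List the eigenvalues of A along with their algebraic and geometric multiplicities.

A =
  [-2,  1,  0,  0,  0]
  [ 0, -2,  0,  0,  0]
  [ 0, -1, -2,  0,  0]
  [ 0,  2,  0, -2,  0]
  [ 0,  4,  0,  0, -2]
λ = -2: alg = 5, geom = 4

Step 1 — factor the characteristic polynomial to read off the algebraic multiplicities:
  χ_A(x) = (x + 2)^5

Step 2 — compute geometric multiplicities via the rank-nullity identity g(λ) = n − rank(A − λI):
  rank(A − (-2)·I) = 1, so dim ker(A − (-2)·I) = n − 1 = 4

Summary:
  λ = -2: algebraic multiplicity = 5, geometric multiplicity = 4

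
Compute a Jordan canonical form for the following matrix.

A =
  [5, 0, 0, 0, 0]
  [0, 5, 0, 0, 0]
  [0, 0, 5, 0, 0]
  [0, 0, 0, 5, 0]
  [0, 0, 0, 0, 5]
J_1(5) ⊕ J_1(5) ⊕ J_1(5) ⊕ J_1(5) ⊕ J_1(5)

The characteristic polynomial is
  det(x·I − A) = x^5 - 25*x^4 + 250*x^3 - 1250*x^2 + 3125*x - 3125 = (x - 5)^5

Eigenvalues and multiplicities (the geometric multiplicity of λ is n − rank(A − λI), which equals the number of Jordan blocks for λ):
  λ = 5: algebraic multiplicity = 5, geometric multiplicity = 5

Determining the block sizes for each eigenvalue:
  λ = 5: gm = am = 5, so every block has size 1 → block sizes [1, 1, 1, 1, 1]

Assembling the blocks gives a Jordan form
J =
  [5, 0, 0, 0, 0]
  [0, 5, 0, 0, 0]
  [0, 0, 5, 0, 0]
  [0, 0, 0, 5, 0]
  [0, 0, 0, 0, 5]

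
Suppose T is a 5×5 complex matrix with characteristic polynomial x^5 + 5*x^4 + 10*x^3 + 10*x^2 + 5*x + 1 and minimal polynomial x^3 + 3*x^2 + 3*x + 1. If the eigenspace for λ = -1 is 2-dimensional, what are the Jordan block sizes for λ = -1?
Block sizes for λ = -1: [3, 2]

Step 1 — from the characteristic polynomial, algebraic multiplicity of λ = -1 is 5. From dim ker(T − (-1)·I) = 2, there are exactly 2 Jordan blocks for λ = -1.
Step 2 — from the minimal polynomial, the factor (x + 1)^3 tells us the largest block for λ = -1 has size 3.
Step 3 — with total size 5, 2 blocks, and largest block 3, the block sizes (in nonincreasing order) are [3, 2].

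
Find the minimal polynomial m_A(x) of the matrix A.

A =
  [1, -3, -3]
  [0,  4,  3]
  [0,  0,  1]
x^2 - 5*x + 4

The characteristic polynomial is χ_A(x) = (x - 4)*(x - 1)^2, so the eigenvalues are known. The minimal polynomial is
  m_A(x) = Π_λ (x − λ)^{k_λ}
where k_λ is the size of the *largest* Jordan block for λ (equivalently, the smallest k with (A − λI)^k v = 0 for every generalised eigenvector v of λ).

  λ = 1: largest Jordan block has size 1, contributing (x − 1)
  λ = 4: largest Jordan block has size 1, contributing (x − 4)

So m_A(x) = (x - 4)*(x - 1) = x^2 - 5*x + 4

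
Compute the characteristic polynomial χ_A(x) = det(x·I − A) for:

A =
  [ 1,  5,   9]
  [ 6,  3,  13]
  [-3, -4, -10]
x^3 + 6*x^2 + 12*x + 8

Expanding det(x·I − A) (e.g. by cofactor expansion or by noting that A is similar to its Jordan form J, which has the same characteristic polynomial as A) gives
  χ_A(x) = x^3 + 6*x^2 + 12*x + 8
which factors as (x + 2)^3. The eigenvalues (with algebraic multiplicities) are λ = -2 with multiplicity 3.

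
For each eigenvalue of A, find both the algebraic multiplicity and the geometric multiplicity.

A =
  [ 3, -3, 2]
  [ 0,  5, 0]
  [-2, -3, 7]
λ = 5: alg = 3, geom = 2

Step 1 — factor the characteristic polynomial to read off the algebraic multiplicities:
  χ_A(x) = (x - 5)^3

Step 2 — compute geometric multiplicities via the rank-nullity identity g(λ) = n − rank(A − λI):
  rank(A − (5)·I) = 1, so dim ker(A − (5)·I) = n − 1 = 2

Summary:
  λ = 5: algebraic multiplicity = 3, geometric multiplicity = 2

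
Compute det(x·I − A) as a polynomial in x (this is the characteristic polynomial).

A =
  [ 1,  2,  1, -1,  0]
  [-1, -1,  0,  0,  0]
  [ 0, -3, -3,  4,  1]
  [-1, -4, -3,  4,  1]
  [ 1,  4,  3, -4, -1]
x^5

Expanding det(x·I − A) (e.g. by cofactor expansion or by noting that A is similar to its Jordan form J, which has the same characteristic polynomial as A) gives
  χ_A(x) = x^5
which factors as x^5. The eigenvalues (with algebraic multiplicities) are λ = 0 with multiplicity 5.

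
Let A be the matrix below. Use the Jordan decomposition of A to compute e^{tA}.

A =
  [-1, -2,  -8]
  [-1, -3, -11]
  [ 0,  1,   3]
e^{tA} =
  [2*t - 2 + 3*exp(-t), -2*t, -2*t - 6 + 6*exp(-t)]
  [3*t - 4 + 4*exp(-t), 1 - 3*t, -3*t - 8 + 8*exp(-t)]
  [-t + 1 - exp(-t), t, t + 3 - 2*exp(-t)]

Strategy: write A = P · J · P⁻¹ where J is a Jordan canonical form, so e^{tA} = P · e^{tJ} · P⁻¹, and e^{tJ} can be computed block-by-block.

A has Jordan form
J =
  [-1, 0, 0]
  [ 0, 0, 1]
  [ 0, 0, 0]
(up to reordering of blocks).

Per-block formulas:
  For a 2×2 Jordan block J_2(0): exp(t · J_2(0)) = e^(0t)·(I + t·N), where N is the 2×2 nilpotent shift.
  For a 1×1 block at λ = -1: exp(t · [-1]) = [e^(-1t)].

After assembling e^{tJ} and conjugating by P, we get:

e^{tA} =
  [2*t - 2 + 3*exp(-t), -2*t, -2*t - 6 + 6*exp(-t)]
  [3*t - 4 + 4*exp(-t), 1 - 3*t, -3*t - 8 + 8*exp(-t)]
  [-t + 1 - exp(-t), t, t + 3 - 2*exp(-t)]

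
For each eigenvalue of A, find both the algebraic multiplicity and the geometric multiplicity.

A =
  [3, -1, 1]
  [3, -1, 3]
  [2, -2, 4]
λ = 2: alg = 3, geom = 2

Step 1 — factor the characteristic polynomial to read off the algebraic multiplicities:
  χ_A(x) = (x - 2)^3

Step 2 — compute geometric multiplicities via the rank-nullity identity g(λ) = n − rank(A − λI):
  rank(A − (2)·I) = 1, so dim ker(A − (2)·I) = n − 1 = 2

Summary:
  λ = 2: algebraic multiplicity = 3, geometric multiplicity = 2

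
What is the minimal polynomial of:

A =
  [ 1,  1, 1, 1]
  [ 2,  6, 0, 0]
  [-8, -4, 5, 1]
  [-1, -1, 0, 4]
x^3 - 12*x^2 + 48*x - 64

The characteristic polynomial is χ_A(x) = (x - 4)^4, so the eigenvalues are known. The minimal polynomial is
  m_A(x) = Π_λ (x − λ)^{k_λ}
where k_λ is the size of the *largest* Jordan block for λ (equivalently, the smallest k with (A − λI)^k v = 0 for every generalised eigenvector v of λ).

  λ = 4: largest Jordan block has size 3, contributing (x − 4)^3

So m_A(x) = (x - 4)^3 = x^3 - 12*x^2 + 48*x - 64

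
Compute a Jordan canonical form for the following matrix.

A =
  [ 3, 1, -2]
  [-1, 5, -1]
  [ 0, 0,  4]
J_3(4)

The characteristic polynomial is
  det(x·I − A) = x^3 - 12*x^2 + 48*x - 64 = (x - 4)^3

Eigenvalues and multiplicities (the geometric multiplicity of λ is n − rank(A − λI), which equals the number of Jordan blocks for λ):
  λ = 4: algebraic multiplicity = 3, geometric multiplicity = 1

Determining the block sizes for each eigenvalue:
  λ = 4: one block (gm = 1), so the single block has size am = 3 → block sizes [3]

Assembling the blocks gives a Jordan form
J =
  [4, 1, 0]
  [0, 4, 1]
  [0, 0, 4]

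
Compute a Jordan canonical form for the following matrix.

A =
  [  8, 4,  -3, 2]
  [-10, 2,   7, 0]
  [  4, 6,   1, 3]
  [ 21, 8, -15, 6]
J_1(2) ⊕ J_3(5)

The characteristic polynomial is
  det(x·I − A) = x^4 - 17*x^3 + 105*x^2 - 275*x + 250 = (x - 5)^3*(x - 2)

Eigenvalues and multiplicities (the geometric multiplicity of λ is n − rank(A − λI), which equals the number of Jordan blocks for λ):
  λ = 2: algebraic multiplicity = 1, geometric multiplicity = 1
  λ = 5: algebraic multiplicity = 3, geometric multiplicity = 1

Determining the block sizes for each eigenvalue:
  λ = 2: one block (gm = 1), so the single block has size am = 1 → block sizes [1]
  λ = 5: one block (gm = 1), so the single block has size am = 3 → block sizes [3]

Assembling the blocks gives a Jordan form
J =
  [2, 0, 0, 0]
  [0, 5, 1, 0]
  [0, 0, 5, 1]
  [0, 0, 0, 5]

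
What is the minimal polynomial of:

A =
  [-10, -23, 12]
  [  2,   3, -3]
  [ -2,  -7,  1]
x^3 + 6*x^2 + 12*x + 8

The characteristic polynomial is χ_A(x) = (x + 2)^3, so the eigenvalues are known. The minimal polynomial is
  m_A(x) = Π_λ (x − λ)^{k_λ}
where k_λ is the size of the *largest* Jordan block for λ (equivalently, the smallest k with (A − λI)^k v = 0 for every generalised eigenvector v of λ).

  λ = -2: largest Jordan block has size 3, contributing (x + 2)^3

So m_A(x) = (x + 2)^3 = x^3 + 6*x^2 + 12*x + 8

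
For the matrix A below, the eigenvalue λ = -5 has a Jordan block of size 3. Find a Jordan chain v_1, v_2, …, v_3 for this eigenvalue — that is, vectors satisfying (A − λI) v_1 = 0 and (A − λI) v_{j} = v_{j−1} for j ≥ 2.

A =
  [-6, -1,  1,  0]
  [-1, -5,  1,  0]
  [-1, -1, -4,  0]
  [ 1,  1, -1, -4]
A Jordan chain for λ = -5 of length 3:
v_1 = (1, 0, 1, 0)ᵀ
v_2 = (-1, -1, -1, 1)ᵀ
v_3 = (1, 0, 0, 0)ᵀ

Let N = A − (-5)·I. We want v_3 with N^3 v_3 = 0 but N^2 v_3 ≠ 0; then v_{j-1} := N · v_j for j = 3, …, 2.

Pick v_3 = (1, 0, 0, 0)ᵀ.
Then v_2 = N · v_3 = (-1, -1, -1, 1)ᵀ.
Then v_1 = N · v_2 = (1, 0, 1, 0)ᵀ.

Sanity check: (A − (-5)·I) v_1 = (0, 0, 0, 0)ᵀ = 0. ✓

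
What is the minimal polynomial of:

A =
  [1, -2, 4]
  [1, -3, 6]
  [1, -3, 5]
x^3 - 3*x^2 + 3*x - 1

The characteristic polynomial is χ_A(x) = (x - 1)^3, so the eigenvalues are known. The minimal polynomial is
  m_A(x) = Π_λ (x − λ)^{k_λ}
where k_λ is the size of the *largest* Jordan block for λ (equivalently, the smallest k with (A − λI)^k v = 0 for every generalised eigenvector v of λ).

  λ = 1: largest Jordan block has size 3, contributing (x − 1)^3

So m_A(x) = (x - 1)^3 = x^3 - 3*x^2 + 3*x - 1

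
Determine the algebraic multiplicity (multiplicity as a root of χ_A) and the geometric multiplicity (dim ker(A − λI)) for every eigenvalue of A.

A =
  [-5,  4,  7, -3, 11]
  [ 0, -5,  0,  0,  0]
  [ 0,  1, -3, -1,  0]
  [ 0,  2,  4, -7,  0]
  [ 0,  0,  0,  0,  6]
λ = -5: alg = 4, geom = 2; λ = 6: alg = 1, geom = 1

Step 1 — factor the characteristic polynomial to read off the algebraic multiplicities:
  χ_A(x) = (x - 6)*(x + 5)^4

Step 2 — compute geometric multiplicities via the rank-nullity identity g(λ) = n − rank(A − λI):
  rank(A − (-5)·I) = 3, so dim ker(A − (-5)·I) = n − 3 = 2
  rank(A − (6)·I) = 4, so dim ker(A − (6)·I) = n − 4 = 1

Summary:
  λ = -5: algebraic multiplicity = 4, geometric multiplicity = 2
  λ = 6: algebraic multiplicity = 1, geometric multiplicity = 1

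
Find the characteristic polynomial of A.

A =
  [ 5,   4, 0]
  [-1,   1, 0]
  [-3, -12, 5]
x^3 - 11*x^2 + 39*x - 45

Expanding det(x·I − A) (e.g. by cofactor expansion or by noting that A is similar to its Jordan form J, which has the same characteristic polynomial as A) gives
  χ_A(x) = x^3 - 11*x^2 + 39*x - 45
which factors as (x - 5)*(x - 3)^2. The eigenvalues (with algebraic multiplicities) are λ = 3 with multiplicity 2, λ = 5 with multiplicity 1.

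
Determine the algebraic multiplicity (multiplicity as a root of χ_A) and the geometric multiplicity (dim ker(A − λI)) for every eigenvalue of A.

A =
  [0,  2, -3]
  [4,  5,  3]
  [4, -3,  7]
λ = 4: alg = 3, geom = 1

Step 1 — factor the characteristic polynomial to read off the algebraic multiplicities:
  χ_A(x) = (x - 4)^3

Step 2 — compute geometric multiplicities via the rank-nullity identity g(λ) = n − rank(A − λI):
  rank(A − (4)·I) = 2, so dim ker(A − (4)·I) = n − 2 = 1

Summary:
  λ = 4: algebraic multiplicity = 3, geometric multiplicity = 1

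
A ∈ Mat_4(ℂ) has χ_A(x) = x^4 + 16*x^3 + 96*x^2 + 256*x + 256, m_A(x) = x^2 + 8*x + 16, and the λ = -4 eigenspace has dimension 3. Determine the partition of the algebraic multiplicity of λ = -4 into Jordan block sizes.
Block sizes for λ = -4: [2, 1, 1]

Step 1 — from the characteristic polynomial, algebraic multiplicity of λ = -4 is 4. From dim ker(A − (-4)·I) = 3, there are exactly 3 Jordan blocks for λ = -4.
Step 2 — from the minimal polynomial, the factor (x + 4)^2 tells us the largest block for λ = -4 has size 2.
Step 3 — with total size 4, 3 blocks, and largest block 2, the block sizes (in nonincreasing order) are [2, 1, 1].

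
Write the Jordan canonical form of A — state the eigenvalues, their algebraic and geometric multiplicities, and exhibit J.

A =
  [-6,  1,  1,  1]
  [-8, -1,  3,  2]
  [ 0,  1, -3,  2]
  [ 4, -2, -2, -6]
J_2(-4) ⊕ J_2(-4)

The characteristic polynomial is
  det(x·I − A) = x^4 + 16*x^3 + 96*x^2 + 256*x + 256 = (x + 4)^4

Eigenvalues and multiplicities (the geometric multiplicity of λ is n − rank(A − λI), which equals the number of Jordan blocks for λ):
  λ = -4: algebraic multiplicity = 4, geometric multiplicity = 2

Determining the block sizes for each eigenvalue:
  λ = -4: with am = 4 and gm = 2, the partition is not yet determined (e.g. several partitions of 4 into 2 parts exist). Let N = A − (-4)·I. Computing rank(N^1) = 2, rank(N^2) = 0; the number of blocks of size ≥ j is rank(N^{j−1}) − rank(N^j), giving [2, 2]. So we have 2 block(s) of size 2 → block sizes [2, 2]

Assembling the blocks gives a Jordan form
J =
  [-4,  1,  0,  0]
  [ 0, -4,  0,  0]
  [ 0,  0, -4,  1]
  [ 0,  0,  0, -4]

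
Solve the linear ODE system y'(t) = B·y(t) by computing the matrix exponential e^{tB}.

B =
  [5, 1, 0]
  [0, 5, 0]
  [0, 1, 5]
e^{tB} =
  [exp(5*t), t*exp(5*t), 0]
  [0, exp(5*t), 0]
  [0, t*exp(5*t), exp(5*t)]

Strategy: write B = P · J · P⁻¹ where J is a Jordan canonical form, so e^{tB} = P · e^{tJ} · P⁻¹, and e^{tJ} can be computed block-by-block.

B has Jordan form
J =
  [5, 1, 0]
  [0, 5, 0]
  [0, 0, 5]
(up to reordering of blocks).

Per-block formulas:
  For a 2×2 Jordan block J_2(5): exp(t · J_2(5)) = e^(5t)·(I + t·N), where N is the 2×2 nilpotent shift.
  For a 1×1 block at λ = 5: exp(t · [5]) = [e^(5t)].

After assembling e^{tJ} and conjugating by P, we get:

e^{tB} =
  [exp(5*t), t*exp(5*t), 0]
  [0, exp(5*t), 0]
  [0, t*exp(5*t), exp(5*t)]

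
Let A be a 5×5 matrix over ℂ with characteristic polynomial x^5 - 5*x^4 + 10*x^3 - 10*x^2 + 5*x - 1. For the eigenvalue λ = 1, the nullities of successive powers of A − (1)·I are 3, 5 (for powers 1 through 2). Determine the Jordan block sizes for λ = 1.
Block sizes for λ = 1: [2, 2, 1]

From the dimensions of kernels of powers, the number of Jordan blocks of size at least j is d_j − d_{j−1} where d_j = dim ker(N^j) (with d_0 = 0). Computing the differences gives [3, 2].
The number of blocks of size exactly k is (#blocks of size ≥ k) − (#blocks of size ≥ k + 1), so the partition is: 1 block(s) of size 1, 2 block(s) of size 2.
In nonincreasing order the block sizes are [2, 2, 1].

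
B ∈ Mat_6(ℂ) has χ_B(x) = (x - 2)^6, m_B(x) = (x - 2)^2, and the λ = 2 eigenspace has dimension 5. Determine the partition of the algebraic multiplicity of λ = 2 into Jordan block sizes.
Block sizes for λ = 2: [2, 1, 1, 1, 1]

Step 1 — from the characteristic polynomial, algebraic multiplicity of λ = 2 is 6. From dim ker(B − (2)·I) = 5, there are exactly 5 Jordan blocks for λ = 2.
Step 2 — from the minimal polynomial, the factor (x − 2)^2 tells us the largest block for λ = 2 has size 2.
Step 3 — with total size 6, 5 blocks, and largest block 2, the block sizes (in nonincreasing order) are [2, 1, 1, 1, 1].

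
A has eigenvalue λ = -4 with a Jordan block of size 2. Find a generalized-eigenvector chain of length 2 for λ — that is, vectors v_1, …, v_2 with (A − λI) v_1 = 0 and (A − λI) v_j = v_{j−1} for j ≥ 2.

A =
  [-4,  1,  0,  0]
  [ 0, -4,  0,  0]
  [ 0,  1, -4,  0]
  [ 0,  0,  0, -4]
A Jordan chain for λ = -4 of length 2:
v_1 = (1, 0, 1, 0)ᵀ
v_2 = (0, 1, 0, 0)ᵀ

Let N = A − (-4)·I. We want v_2 with N^2 v_2 = 0 but N^1 v_2 ≠ 0; then v_{j-1} := N · v_j for j = 2, …, 2.

Pick v_2 = (0, 1, 0, 0)ᵀ.
Then v_1 = N · v_2 = (1, 0, 1, 0)ᵀ.

Sanity check: (A − (-4)·I) v_1 = (0, 0, 0, 0)ᵀ = 0. ✓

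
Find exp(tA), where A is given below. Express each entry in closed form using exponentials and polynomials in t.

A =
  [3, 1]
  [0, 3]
e^{tA} =
  [exp(3*t), t*exp(3*t)]
  [0, exp(3*t)]

Strategy: write A = P · J · P⁻¹ where J is a Jordan canonical form, so e^{tA} = P · e^{tJ} · P⁻¹, and e^{tJ} can be computed block-by-block.

A has Jordan form
J =
  [3, 1]
  [0, 3]
(up to reordering of blocks).

Per-block formulas:
  For a 2×2 Jordan block J_2(3): exp(t · J_2(3)) = e^(3t)·(I + t·N), where N is the 2×2 nilpotent shift.

After assembling e^{tJ} and conjugating by P, we get:

e^{tA} =
  [exp(3*t), t*exp(3*t)]
  [0, exp(3*t)]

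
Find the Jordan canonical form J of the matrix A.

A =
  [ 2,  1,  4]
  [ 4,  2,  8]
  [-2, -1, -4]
J_2(0) ⊕ J_1(0)

The characteristic polynomial is
  det(x·I − A) = x^3

Eigenvalues and multiplicities (the geometric multiplicity of λ is n − rank(A − λI), which equals the number of Jordan blocks for λ):
  λ = 0: algebraic multiplicity = 3, geometric multiplicity = 2

Determining the block sizes for each eigenvalue:
  λ = 0: 2 blocks summing to 3 forces exactly one block of size 2 and the rest size 1 → block sizes [2, 1]

Assembling the blocks gives a Jordan form
J =
  [0, 1, 0]
  [0, 0, 0]
  [0, 0, 0]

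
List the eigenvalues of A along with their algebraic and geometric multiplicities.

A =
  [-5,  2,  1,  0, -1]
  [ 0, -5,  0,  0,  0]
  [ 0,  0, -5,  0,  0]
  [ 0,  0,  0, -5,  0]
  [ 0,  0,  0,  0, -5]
λ = -5: alg = 5, geom = 4

Step 1 — factor the characteristic polynomial to read off the algebraic multiplicities:
  χ_A(x) = (x + 5)^5

Step 2 — compute geometric multiplicities via the rank-nullity identity g(λ) = n − rank(A − λI):
  rank(A − (-5)·I) = 1, so dim ker(A − (-5)·I) = n − 1 = 4

Summary:
  λ = -5: algebraic multiplicity = 5, geometric multiplicity = 4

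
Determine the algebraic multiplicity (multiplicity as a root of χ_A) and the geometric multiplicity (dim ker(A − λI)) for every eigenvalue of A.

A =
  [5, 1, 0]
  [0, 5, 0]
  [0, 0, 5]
λ = 5: alg = 3, geom = 2

Step 1 — factor the characteristic polynomial to read off the algebraic multiplicities:
  χ_A(x) = (x - 5)^3

Step 2 — compute geometric multiplicities via the rank-nullity identity g(λ) = n − rank(A − λI):
  rank(A − (5)·I) = 1, so dim ker(A − (5)·I) = n − 1 = 2

Summary:
  λ = 5: algebraic multiplicity = 3, geometric multiplicity = 2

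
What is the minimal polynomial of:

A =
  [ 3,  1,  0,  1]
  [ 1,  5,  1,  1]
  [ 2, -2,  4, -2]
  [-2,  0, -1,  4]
x^2 - 8*x + 16

The characteristic polynomial is χ_A(x) = (x - 4)^4, so the eigenvalues are known. The minimal polynomial is
  m_A(x) = Π_λ (x − λ)^{k_λ}
where k_λ is the size of the *largest* Jordan block for λ (equivalently, the smallest k with (A − λI)^k v = 0 for every generalised eigenvector v of λ).

  λ = 4: largest Jordan block has size 2, contributing (x − 4)^2

So m_A(x) = (x - 4)^2 = x^2 - 8*x + 16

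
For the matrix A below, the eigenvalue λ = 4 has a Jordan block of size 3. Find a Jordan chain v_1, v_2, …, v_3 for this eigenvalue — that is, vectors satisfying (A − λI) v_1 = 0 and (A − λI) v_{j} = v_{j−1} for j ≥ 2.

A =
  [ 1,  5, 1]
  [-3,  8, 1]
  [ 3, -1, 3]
A Jordan chain for λ = 4 of length 3:
v_1 = (-3, 0, -9)ᵀ
v_2 = (-3, -3, 3)ᵀ
v_3 = (1, 0, 0)ᵀ

Let N = A − (4)·I. We want v_3 with N^3 v_3 = 0 but N^2 v_3 ≠ 0; then v_{j-1} := N · v_j for j = 3, …, 2.

Pick v_3 = (1, 0, 0)ᵀ.
Then v_2 = N · v_3 = (-3, -3, 3)ᵀ.
Then v_1 = N · v_2 = (-3, 0, -9)ᵀ.

Sanity check: (A − (4)·I) v_1 = (0, 0, 0)ᵀ = 0. ✓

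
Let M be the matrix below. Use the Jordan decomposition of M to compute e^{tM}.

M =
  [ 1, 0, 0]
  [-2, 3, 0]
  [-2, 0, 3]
e^{tM} =
  [exp(t), 0, 0]
  [-exp(3*t) + exp(t), exp(3*t), 0]
  [-exp(3*t) + exp(t), 0, exp(3*t)]

Strategy: write M = P · J · P⁻¹ where J is a Jordan canonical form, so e^{tM} = P · e^{tJ} · P⁻¹, and e^{tJ} can be computed block-by-block.

M has Jordan form
J =
  [1, 0, 0]
  [0, 3, 0]
  [0, 0, 3]
(up to reordering of blocks).

Per-block formulas:
  For a 1×1 block at λ = 1: exp(t · [1]) = [e^(1t)].
  For a 1×1 block at λ = 3: exp(t · [3]) = [e^(3t)].

After assembling e^{tJ} and conjugating by P, we get:

e^{tM} =
  [exp(t), 0, 0]
  [-exp(3*t) + exp(t), exp(3*t), 0]
  [-exp(3*t) + exp(t), 0, exp(3*t)]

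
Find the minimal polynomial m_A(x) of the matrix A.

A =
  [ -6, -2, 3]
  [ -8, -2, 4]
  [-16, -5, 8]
x^3

The characteristic polynomial is χ_A(x) = x^3, so the eigenvalues are known. The minimal polynomial is
  m_A(x) = Π_λ (x − λ)^{k_λ}
where k_λ is the size of the *largest* Jordan block for λ (equivalently, the smallest k with (A − λI)^k v = 0 for every generalised eigenvector v of λ).

  λ = 0: largest Jordan block has size 3, contributing (x − 0)^3

So m_A(x) = x^3 = x^3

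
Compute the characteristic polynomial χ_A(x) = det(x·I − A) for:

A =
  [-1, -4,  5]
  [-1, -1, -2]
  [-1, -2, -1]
x^3 + 3*x^2 - 4

Expanding det(x·I − A) (e.g. by cofactor expansion or by noting that A is similar to its Jordan form J, which has the same characteristic polynomial as A) gives
  χ_A(x) = x^3 + 3*x^2 - 4
which factors as (x - 1)*(x + 2)^2. The eigenvalues (with algebraic multiplicities) are λ = -2 with multiplicity 2, λ = 1 with multiplicity 1.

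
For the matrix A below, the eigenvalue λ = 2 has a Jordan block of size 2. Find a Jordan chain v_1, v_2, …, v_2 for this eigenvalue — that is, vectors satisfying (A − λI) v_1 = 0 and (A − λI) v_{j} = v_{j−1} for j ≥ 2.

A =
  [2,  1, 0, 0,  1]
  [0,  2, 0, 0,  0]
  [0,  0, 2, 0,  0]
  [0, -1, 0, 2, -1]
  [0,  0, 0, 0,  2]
A Jordan chain for λ = 2 of length 2:
v_1 = (1, 0, 0, -1, 0)ᵀ
v_2 = (0, 1, 0, 0, 0)ᵀ

Let N = A − (2)·I. We want v_2 with N^2 v_2 = 0 but N^1 v_2 ≠ 0; then v_{j-1} := N · v_j for j = 2, …, 2.

Pick v_2 = (0, 1, 0, 0, 0)ᵀ.
Then v_1 = N · v_2 = (1, 0, 0, -1, 0)ᵀ.

Sanity check: (A − (2)·I) v_1 = (0, 0, 0, 0, 0)ᵀ = 0. ✓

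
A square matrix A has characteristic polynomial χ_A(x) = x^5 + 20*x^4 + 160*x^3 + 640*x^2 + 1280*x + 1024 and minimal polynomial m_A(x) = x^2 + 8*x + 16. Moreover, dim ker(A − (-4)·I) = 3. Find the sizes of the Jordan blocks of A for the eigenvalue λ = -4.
Block sizes for λ = -4: [2, 2, 1]

Step 1 — from the characteristic polynomial, algebraic multiplicity of λ = -4 is 5. From dim ker(A − (-4)·I) = 3, there are exactly 3 Jordan blocks for λ = -4.
Step 2 — from the minimal polynomial, the factor (x + 4)^2 tells us the largest block for λ = -4 has size 2.
Step 3 — with total size 5, 3 blocks, and largest block 2, the block sizes (in nonincreasing order) are [2, 2, 1].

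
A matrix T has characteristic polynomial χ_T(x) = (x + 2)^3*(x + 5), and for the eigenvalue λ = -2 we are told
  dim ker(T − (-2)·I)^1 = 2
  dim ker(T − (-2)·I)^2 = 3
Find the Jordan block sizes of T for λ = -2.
Block sizes for λ = -2: [2, 1]

From the dimensions of kernels of powers, the number of Jordan blocks of size at least j is d_j − d_{j−1} where d_j = dim ker(N^j) (with d_0 = 0). Computing the differences gives [2, 1].
The number of blocks of size exactly k is (#blocks of size ≥ k) − (#blocks of size ≥ k + 1), so the partition is: 1 block(s) of size 1, 1 block(s) of size 2.
In nonincreasing order the block sizes are [2, 1].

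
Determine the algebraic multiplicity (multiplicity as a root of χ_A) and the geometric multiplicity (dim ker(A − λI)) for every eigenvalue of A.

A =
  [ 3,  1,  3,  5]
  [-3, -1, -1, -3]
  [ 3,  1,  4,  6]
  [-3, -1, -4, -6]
λ = 0: alg = 4, geom = 2

Step 1 — factor the characteristic polynomial to read off the algebraic multiplicities:
  χ_A(x) = x^4

Step 2 — compute geometric multiplicities via the rank-nullity identity g(λ) = n − rank(A − λI):
  rank(A − (0)·I) = 2, so dim ker(A − (0)·I) = n − 2 = 2

Summary:
  λ = 0: algebraic multiplicity = 4, geometric multiplicity = 2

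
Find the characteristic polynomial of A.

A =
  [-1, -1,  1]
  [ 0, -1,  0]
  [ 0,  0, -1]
x^3 + 3*x^2 + 3*x + 1

Expanding det(x·I − A) (e.g. by cofactor expansion or by noting that A is similar to its Jordan form J, which has the same characteristic polynomial as A) gives
  χ_A(x) = x^3 + 3*x^2 + 3*x + 1
which factors as (x + 1)^3. The eigenvalues (with algebraic multiplicities) are λ = -1 with multiplicity 3.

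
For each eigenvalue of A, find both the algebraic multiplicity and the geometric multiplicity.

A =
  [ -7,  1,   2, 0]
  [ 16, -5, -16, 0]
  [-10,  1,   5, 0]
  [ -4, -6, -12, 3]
λ = -5: alg = 2, geom = 1; λ = 3: alg = 2, geom = 2

Step 1 — factor the characteristic polynomial to read off the algebraic multiplicities:
  χ_A(x) = (x - 3)^2*(x + 5)^2

Step 2 — compute geometric multiplicities via the rank-nullity identity g(λ) = n − rank(A − λI):
  rank(A − (-5)·I) = 3, so dim ker(A − (-5)·I) = n − 3 = 1
  rank(A − (3)·I) = 2, so dim ker(A − (3)·I) = n − 2 = 2

Summary:
  λ = -5: algebraic multiplicity = 2, geometric multiplicity = 1
  λ = 3: algebraic multiplicity = 2, geometric multiplicity = 2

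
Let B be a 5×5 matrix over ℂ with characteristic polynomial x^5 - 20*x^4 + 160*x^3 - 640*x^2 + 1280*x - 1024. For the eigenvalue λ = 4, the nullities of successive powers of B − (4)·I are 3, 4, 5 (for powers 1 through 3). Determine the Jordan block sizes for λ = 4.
Block sizes for λ = 4: [3, 1, 1]

From the dimensions of kernels of powers, the number of Jordan blocks of size at least j is d_j − d_{j−1} where d_j = dim ker(N^j) (with d_0 = 0). Computing the differences gives [3, 1, 1].
The number of blocks of size exactly k is (#blocks of size ≥ k) − (#blocks of size ≥ k + 1), so the partition is: 2 block(s) of size 1, 1 block(s) of size 3.
In nonincreasing order the block sizes are [3, 1, 1].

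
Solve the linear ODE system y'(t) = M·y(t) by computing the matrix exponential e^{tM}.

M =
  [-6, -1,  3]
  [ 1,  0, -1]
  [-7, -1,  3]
e^{tM} =
  [3*t^2*exp(-t)/2 - 5*t*exp(-t) + exp(-t), t^2*exp(-t)/2 - t*exp(-t), -t^2*exp(-t) + 3*t*exp(-t)]
  [3*t^2*exp(-t)/2 + t*exp(-t), t^2*exp(-t)/2 + t*exp(-t) + exp(-t), -t^2*exp(-t) - t*exp(-t)]
  [3*t^2*exp(-t) - 7*t*exp(-t), t^2*exp(-t) - t*exp(-t), -2*t^2*exp(-t) + 4*t*exp(-t) + exp(-t)]

Strategy: write M = P · J · P⁻¹ where J is a Jordan canonical form, so e^{tM} = P · e^{tJ} · P⁻¹, and e^{tJ} can be computed block-by-block.

M has Jordan form
J =
  [-1,  1,  0]
  [ 0, -1,  1]
  [ 0,  0, -1]
(up to reordering of blocks).

Per-block formulas:
  For a 3×3 Jordan block J_3(-1): exp(t · J_3(-1)) = e^(-1t)·(I + t·N + (t^2/2)·N^2), where N is the 3×3 nilpotent shift.

After assembling e^{tJ} and conjugating by P, we get:

e^{tM} =
  [3*t^2*exp(-t)/2 - 5*t*exp(-t) + exp(-t), t^2*exp(-t)/2 - t*exp(-t), -t^2*exp(-t) + 3*t*exp(-t)]
  [3*t^2*exp(-t)/2 + t*exp(-t), t^2*exp(-t)/2 + t*exp(-t) + exp(-t), -t^2*exp(-t) - t*exp(-t)]
  [3*t^2*exp(-t) - 7*t*exp(-t), t^2*exp(-t) - t*exp(-t), -2*t^2*exp(-t) + 4*t*exp(-t) + exp(-t)]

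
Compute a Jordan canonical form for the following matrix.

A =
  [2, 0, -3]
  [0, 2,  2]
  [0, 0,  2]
J_2(2) ⊕ J_1(2)

The characteristic polynomial is
  det(x·I − A) = x^3 - 6*x^2 + 12*x - 8 = (x - 2)^3

Eigenvalues and multiplicities (the geometric multiplicity of λ is n − rank(A − λI), which equals the number of Jordan blocks for λ):
  λ = 2: algebraic multiplicity = 3, geometric multiplicity = 2

Determining the block sizes for each eigenvalue:
  λ = 2: 2 blocks summing to 3 forces exactly one block of size 2 and the rest size 1 → block sizes [2, 1]

Assembling the blocks gives a Jordan form
J =
  [2, 1, 0]
  [0, 2, 0]
  [0, 0, 2]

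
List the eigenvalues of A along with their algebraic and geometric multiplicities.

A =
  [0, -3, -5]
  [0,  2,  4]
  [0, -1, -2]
λ = 0: alg = 3, geom = 1

Step 1 — factor the characteristic polynomial to read off the algebraic multiplicities:
  χ_A(x) = x^3

Step 2 — compute geometric multiplicities via the rank-nullity identity g(λ) = n − rank(A − λI):
  rank(A − (0)·I) = 2, so dim ker(A − (0)·I) = n − 2 = 1

Summary:
  λ = 0: algebraic multiplicity = 3, geometric multiplicity = 1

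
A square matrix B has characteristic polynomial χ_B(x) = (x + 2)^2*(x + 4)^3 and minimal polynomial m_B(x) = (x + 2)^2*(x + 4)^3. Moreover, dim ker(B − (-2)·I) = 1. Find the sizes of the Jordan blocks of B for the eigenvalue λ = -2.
Block sizes for λ = -2: [2]

Step 1 — from the characteristic polynomial, algebraic multiplicity of λ = -2 is 2. From dim ker(B − (-2)·I) = 1, there are exactly 1 Jordan blocks for λ = -2.
Step 2 — from the minimal polynomial, the factor (x + 2)^2 tells us the largest block for λ = -2 has size 2.
Step 3 — with total size 2, 1 blocks, and largest block 2, the block sizes (in nonincreasing order) are [2].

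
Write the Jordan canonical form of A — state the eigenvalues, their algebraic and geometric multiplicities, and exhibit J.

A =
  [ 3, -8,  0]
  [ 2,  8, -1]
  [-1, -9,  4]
J_3(5)

The characteristic polynomial is
  det(x·I − A) = x^3 - 15*x^2 + 75*x - 125 = (x - 5)^3

Eigenvalues and multiplicities (the geometric multiplicity of λ is n − rank(A − λI), which equals the number of Jordan blocks for λ):
  λ = 5: algebraic multiplicity = 3, geometric multiplicity = 1

Determining the block sizes for each eigenvalue:
  λ = 5: one block (gm = 1), so the single block has size am = 3 → block sizes [3]

Assembling the blocks gives a Jordan form
J =
  [5, 1, 0]
  [0, 5, 1]
  [0, 0, 5]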